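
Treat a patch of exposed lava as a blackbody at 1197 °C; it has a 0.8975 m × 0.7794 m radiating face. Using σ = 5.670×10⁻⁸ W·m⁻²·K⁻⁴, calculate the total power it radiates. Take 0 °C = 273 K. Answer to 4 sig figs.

P ≈ 1.852×10⁵ W

T = 1197 °C + 273 = 1470 K.
Area A = 0.8975 × 0.7794 = 0.699511 m².
P = σAT⁴ = 5.670×10⁻⁸ × 0.699511 × (1470)⁴ = 1.852×10⁵ W.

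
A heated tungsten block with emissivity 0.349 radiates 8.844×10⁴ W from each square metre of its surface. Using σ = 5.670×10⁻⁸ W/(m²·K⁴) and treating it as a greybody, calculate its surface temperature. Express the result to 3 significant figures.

T ≈ 1.45×10³ K

I = εσT⁴, so T = (I/εσ)^(1/4) = (8.844×10⁴/(0.349×5.670×10⁻⁸))^(1/4) = 1.45×10³ K.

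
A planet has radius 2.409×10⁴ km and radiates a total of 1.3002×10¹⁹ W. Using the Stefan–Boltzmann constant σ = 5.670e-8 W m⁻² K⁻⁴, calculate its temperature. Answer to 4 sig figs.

Surface area A = 4πR² = 4π(2.409×10⁷ m)² = 7.29262×10¹⁵ m².
P = σAT⁴ ⇒ T = (P/(σA))^(1/4) = (1.3002×10¹⁹/(5.670×10⁻⁸×7.29262×10¹⁵))^(1/4) = 421.1 K.

T ≈ 421.1 K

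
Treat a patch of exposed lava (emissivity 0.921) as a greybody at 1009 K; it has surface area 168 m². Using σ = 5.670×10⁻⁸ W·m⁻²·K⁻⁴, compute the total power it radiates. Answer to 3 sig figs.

Area A = 168 m².
P = εσAT⁴ = 0.921 × 5.670×10⁻⁸ × 168 × (1009)⁴ = 9.09×10⁶ W.

P ≈ 9.09×10⁶ W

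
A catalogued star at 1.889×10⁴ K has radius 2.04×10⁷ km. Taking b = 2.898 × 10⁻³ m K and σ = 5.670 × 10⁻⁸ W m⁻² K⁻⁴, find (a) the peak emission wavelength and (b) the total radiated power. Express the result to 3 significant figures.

(a) λ_max = b/T = 2.898×10⁻³/1.889×10⁴ = 1.534×10⁻⁷ m = 153 nm.
Surface area A = 4πR² = 4π(2.04×10¹⁰ m)² = 5.22962×10²¹ m².
(b) P = σAT⁴ = 5.670×10⁻⁸×5.22962×10²¹×(1.889×10⁴)⁴ = 3.78×10³¹ W.

λ_max ≈ 153 nm; P ≈ 3.78×10³¹ W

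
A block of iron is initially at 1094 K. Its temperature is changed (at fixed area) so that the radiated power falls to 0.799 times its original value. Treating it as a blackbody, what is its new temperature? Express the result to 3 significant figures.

P ∝ T⁴, so T₂/T₁ = (P₂/P₁)^(1/4) = (0.799)^(1/4) = 0.945446.
T₂ = 1094 × 0.945446 = 1.03×10³ K.

T₂ ≈ 1.03×10³ K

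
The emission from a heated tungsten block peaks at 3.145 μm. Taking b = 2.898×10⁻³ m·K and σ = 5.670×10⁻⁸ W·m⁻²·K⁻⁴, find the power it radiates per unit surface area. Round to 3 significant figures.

I ≈ 4.09×10⁴ W/m²

Wien's law: T = b/λ_max = 2.898×10⁻³/3.145×10⁻⁶ = 921.463 K.
Then I = σT⁴ = 5.670×10⁻⁸×(921.463)⁴ = 4.09×10⁴ W/m².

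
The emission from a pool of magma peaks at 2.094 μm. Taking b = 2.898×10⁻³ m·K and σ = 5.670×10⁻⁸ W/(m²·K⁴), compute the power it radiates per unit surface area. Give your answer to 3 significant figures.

Wien's law: T = b/λ_max = 2.898×10⁻³/2.094×10⁻⁶ = 1383.95 K.
Then I = σT⁴ = 5.670×10⁻⁸×(1383.95)⁴ = 2.08×10⁵ W/m².

I ≈ 2.08×10⁵ W/m²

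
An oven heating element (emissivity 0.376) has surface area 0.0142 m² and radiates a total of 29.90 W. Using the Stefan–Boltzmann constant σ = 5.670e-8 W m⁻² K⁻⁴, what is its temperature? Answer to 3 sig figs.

Area A = 0.0142 m².
P = εσAT⁴ ⇒ T = (P/(εσA))^(1/4) = (29.90/(0.376×5.670×10⁻⁸×0.0142))^(1/4) = 561 K.

T ≈ 561 K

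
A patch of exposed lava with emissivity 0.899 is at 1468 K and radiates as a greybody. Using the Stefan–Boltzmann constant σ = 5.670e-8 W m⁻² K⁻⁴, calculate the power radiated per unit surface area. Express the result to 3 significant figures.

I ≈ 2.37×10⁵ W/m²

Stefan–Boltzmann: I = εσT⁴ = 0.899 × 5.670×10⁻⁸ × (1468)⁴ = 2.37×10⁵ W/m².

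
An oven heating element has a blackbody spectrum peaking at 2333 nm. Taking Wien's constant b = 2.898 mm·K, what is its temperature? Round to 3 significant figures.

Wien's law gives T = b/λ_max = (2.898×10⁻³ m·K)/(2.333×10⁻⁶ m) = 1.24×10³ K.

T ≈ 1.24×10³ K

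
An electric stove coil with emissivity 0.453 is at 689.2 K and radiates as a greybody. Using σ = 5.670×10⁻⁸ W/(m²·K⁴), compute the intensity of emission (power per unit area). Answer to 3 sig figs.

I ≈ 5.80×10³ W/m²

Stefan–Boltzmann: I = εσT⁴ = 0.453 × 5.670×10⁻⁸ × (689.2)⁴ = 5.80×10³ W/m².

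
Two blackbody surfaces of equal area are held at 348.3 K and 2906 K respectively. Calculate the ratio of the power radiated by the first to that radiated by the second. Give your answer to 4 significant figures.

P₁/P₂ ≈ 2.064×10⁻⁴

With equal areas, P₁/P₂ = (T₁/T₂)⁴ = (348.3/2906)⁴ = 2.064×10⁻⁴.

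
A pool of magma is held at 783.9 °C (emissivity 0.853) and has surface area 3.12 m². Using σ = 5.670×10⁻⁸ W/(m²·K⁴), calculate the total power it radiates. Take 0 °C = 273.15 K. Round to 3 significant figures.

P ≈ 1.88×10⁵ W

T = 783.9 °C + 273.15 = 1057.05 K.
Area A = 3.12 m².
P = εσAT⁴ = 0.853 × 5.670×10⁻⁸ × 3.12 × (1057.05)⁴ = 1.88×10⁵ W.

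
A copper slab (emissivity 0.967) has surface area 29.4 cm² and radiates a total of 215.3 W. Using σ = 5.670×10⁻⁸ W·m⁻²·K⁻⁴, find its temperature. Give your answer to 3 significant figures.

Area A = 29.4 cm² = 2.94×10⁻³ m².
P = εσAT⁴ ⇒ T = (P/(εσA))^(1/4) = (215.3/(0.967×5.670×10⁻⁸×2.94×10⁻³))^(1/4) = 1.08×10³ K.

T ≈ 1.08×10³ K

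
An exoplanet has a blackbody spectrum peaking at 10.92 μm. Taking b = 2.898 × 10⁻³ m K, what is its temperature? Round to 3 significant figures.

T ≈ 265 K

Wien's law gives T = b/λ_max = (2.898×10⁻³ m·K)/(1.092×10⁻⁵ m) = 265 K.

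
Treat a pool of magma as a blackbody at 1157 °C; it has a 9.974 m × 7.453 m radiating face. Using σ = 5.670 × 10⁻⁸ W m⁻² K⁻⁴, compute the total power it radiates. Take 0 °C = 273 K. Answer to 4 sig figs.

P ≈ 1.762×10⁷ W

T = 1157 °C + 273 = 1430 K.
Area A = 9.974 × 7.453 = 74.3362 m².
P = σAT⁴ = 5.670×10⁻⁸ × 74.3362 × (1430)⁴ = 1.762×10⁷ W.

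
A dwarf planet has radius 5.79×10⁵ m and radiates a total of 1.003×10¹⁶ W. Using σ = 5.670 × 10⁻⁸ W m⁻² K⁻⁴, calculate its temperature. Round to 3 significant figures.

Surface area A = 4πR² = 4π(5.79×10⁵ m)² = 4.21276×10¹² m².
P = σAT⁴ ⇒ T = (P/(σA))^(1/4) = (1.003×10¹⁶/(5.670×10⁻⁸×4.21276×10¹²))^(1/4) = 453 K.

T ≈ 453 K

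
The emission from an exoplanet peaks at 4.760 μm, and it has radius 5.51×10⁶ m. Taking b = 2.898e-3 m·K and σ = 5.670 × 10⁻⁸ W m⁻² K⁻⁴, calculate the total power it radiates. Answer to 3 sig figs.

P ≈ 2.97×10¹⁸ W

Wien's law: T = b/λ_max = 2.898×10⁻³/4.760×10⁻⁶ = 608.824 K.
Surface area A = 4πR² = 4π(5.51×10⁶ m)² = 3.81516×10¹⁴ m².
Then P = σAT⁴ = 5.670×10⁻⁸×3.81516×10¹⁴×(608.824)⁴ = 2.97×10¹⁸ W.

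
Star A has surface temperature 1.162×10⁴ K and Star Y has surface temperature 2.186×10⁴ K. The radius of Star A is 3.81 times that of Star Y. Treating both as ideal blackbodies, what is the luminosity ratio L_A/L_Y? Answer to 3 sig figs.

L_A/L_Y ≈ 1.16

L ∝ R²T⁴, so L_A/L_Y = (R_A/R_Y)²(T_A/T_Y)⁴ = (3.81)² × (1.162×10⁴/2.186×10⁴)⁴ = 14.5161 × 0.0798406 = 1.16.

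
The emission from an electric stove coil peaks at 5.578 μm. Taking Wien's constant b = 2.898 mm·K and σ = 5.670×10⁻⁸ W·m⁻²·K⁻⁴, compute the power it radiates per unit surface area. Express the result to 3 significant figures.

Wien's law: T = b/λ_max = 2.898×10⁻³/5.578×10⁻⁶ = 519.541 K.
Then I = σT⁴ = 5.670×10⁻⁸×(519.541)⁴ = 4.13×10³ W/m².

I ≈ 4.13×10³ W/m²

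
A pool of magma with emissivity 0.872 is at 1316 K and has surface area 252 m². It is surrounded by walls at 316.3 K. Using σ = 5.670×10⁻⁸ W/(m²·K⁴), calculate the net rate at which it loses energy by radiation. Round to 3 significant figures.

Area A = 252 m².
Net radiated power P_net = εσA(T⁴ − T₀⁴) = 0.872×5.670×10⁻⁸×252×(1316⁴ − 316.3⁴).
T⁴ − T₀⁴ = 2.99933×10¹² − 1.00091×10¹⁰ = 2.98932×10¹² K⁴, so P_net = 3.72×10⁷ W.

Net loss ≈ 3.72×10⁷ W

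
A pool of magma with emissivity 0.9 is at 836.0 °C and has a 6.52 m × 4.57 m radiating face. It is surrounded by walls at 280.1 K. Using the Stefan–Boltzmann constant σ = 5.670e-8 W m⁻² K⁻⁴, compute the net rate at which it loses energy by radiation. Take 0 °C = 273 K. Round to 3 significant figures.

T = 836.0 °C + 273 = 1109.0 K.
Area A = 6.52 × 4.57 = 29.7964 m².
Net radiated power P_net = εσA(T⁴ − T₀⁴) = 0.9×5.670×10⁻⁸×29.7964×(1109.0⁴ − 280.1⁴).
T⁴ − T₀⁴ = 1.51261×10¹² − 6.15535×10⁹ = 1.50645×10¹² K⁴, so P_net = 2.29×10⁶ W.

Net loss ≈ 2.29×10⁶ W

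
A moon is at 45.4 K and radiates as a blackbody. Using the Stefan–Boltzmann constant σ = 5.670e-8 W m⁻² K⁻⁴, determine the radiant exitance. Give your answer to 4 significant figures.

Stefan–Boltzmann: I = σT⁴ = 5.670×10⁻⁸ × (45.4)⁴ = 0.2409 W/m².

I ≈ 0.2409 W/m²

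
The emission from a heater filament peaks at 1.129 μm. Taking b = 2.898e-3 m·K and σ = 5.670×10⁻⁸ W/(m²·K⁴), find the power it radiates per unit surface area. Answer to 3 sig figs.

Wien's law: T = b/λ_max = 2.898×10⁻³/1.129×10⁻⁶ = 2566.87 K.
Then I = σT⁴ = 5.670×10⁻⁸×(2566.87)⁴ = 2.46×10⁶ W/m².

I ≈ 2.46×10⁶ W/m²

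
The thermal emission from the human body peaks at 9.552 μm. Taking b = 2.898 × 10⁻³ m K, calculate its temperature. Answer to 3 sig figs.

T ≈ 303 K

Wien's law gives T = b/λ_max = (2.898×10⁻³ m·K)/(9.552×10⁻⁶ m) = 303 K.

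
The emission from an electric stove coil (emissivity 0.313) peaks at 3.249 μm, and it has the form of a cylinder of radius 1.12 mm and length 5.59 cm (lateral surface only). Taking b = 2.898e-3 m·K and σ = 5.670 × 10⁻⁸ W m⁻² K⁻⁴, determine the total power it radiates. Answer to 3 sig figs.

Wien's law: T = b/λ_max = 2.898×10⁻³/3.249×10⁻⁶ = 891.967 K.
Lateral area A = 2πrL = 2π×1.12×10⁻³×0.0559 = 3.93378×10⁻⁴ m².
Then P = εσAT⁴ = 0.313×5.670×10⁻⁸×3.93378×10⁻⁴×(891.967)⁴ = 4.42 W.

P ≈ 4.42 W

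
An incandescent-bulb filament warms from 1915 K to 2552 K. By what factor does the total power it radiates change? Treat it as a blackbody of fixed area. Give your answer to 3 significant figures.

P ∝ T⁴, so P₂/P₁ = (T₂/T₁)⁴ = (2552/1915)⁴ = (1.33264)⁴ = 3.15.

P₂/P₁ ≈ 3.15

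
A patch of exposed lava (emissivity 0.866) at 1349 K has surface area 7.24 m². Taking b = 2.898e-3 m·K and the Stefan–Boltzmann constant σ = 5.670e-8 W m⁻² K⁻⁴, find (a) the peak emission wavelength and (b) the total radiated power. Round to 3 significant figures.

(a) λ_max = b/T = 2.898×10⁻³/1349 = 2.148×10⁻⁶ m = 2.15×10³ nm.
Area A = 7.24 m².
(b) P = εσAT⁴ = 0.866×5.670×10⁻⁸×7.24×(1349)⁴ = 1.18×10⁶ W.

λ_max ≈ 2.15×10³ nm; P ≈ 1.18×10⁶ W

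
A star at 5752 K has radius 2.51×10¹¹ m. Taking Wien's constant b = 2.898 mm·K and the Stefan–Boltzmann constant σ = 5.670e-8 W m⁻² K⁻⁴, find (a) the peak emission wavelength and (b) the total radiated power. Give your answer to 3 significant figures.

λ_max ≈ 0.504 μm; P ≈ 4.91×10³¹ W

(a) λ_max = b/T = 2.898×10⁻³/5752 = 5.038×10⁻⁷ m = 0.504 μm.
Surface area A = 4πR² = 4π(2.51×10¹¹ m)² = 7.91694×10²³ m².
(b) P = σAT⁴ = 5.670×10⁻⁸×7.91694×10²³×(5752)⁴ = 4.91×10³¹ W.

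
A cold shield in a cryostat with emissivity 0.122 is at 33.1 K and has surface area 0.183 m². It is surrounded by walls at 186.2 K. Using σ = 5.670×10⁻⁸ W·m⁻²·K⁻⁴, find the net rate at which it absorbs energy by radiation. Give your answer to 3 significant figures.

Area A = 0.183 m².
Net radiated power P_net = εσA(T⁴ − T₀⁴) = 0.122×5.670×10⁻⁸×0.183×(33.1⁴ − 186.2⁴).
T⁴ − T₀⁴ = 1.20036×10⁶ − 1.20204×10⁹ = -1.20084×10⁹ K⁴, so P_net = -1.52 W — negative, meaning a net gain of 1.52 W.

Net gain ≈ 1.52 W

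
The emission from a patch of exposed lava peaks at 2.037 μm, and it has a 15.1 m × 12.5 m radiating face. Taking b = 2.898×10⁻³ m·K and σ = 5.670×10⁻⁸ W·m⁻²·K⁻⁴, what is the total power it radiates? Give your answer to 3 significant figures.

Wien's law: T = b/λ_max = 2.898×10⁻³/2.037×10⁻⁶ = 1422.68 K.
Area A = 15.1 × 12.5 = 188.75 m².
Then P = σAT⁴ = 5.670×10⁻⁸×188.75×(1422.68)⁴ = 4.38×10⁷ W.

P ≈ 4.38×10⁷ W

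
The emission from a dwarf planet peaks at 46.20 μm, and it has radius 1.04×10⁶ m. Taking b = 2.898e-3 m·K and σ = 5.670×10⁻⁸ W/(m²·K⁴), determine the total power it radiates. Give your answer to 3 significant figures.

Wien's law: T = b/λ_max = 2.898×10⁻³/4.620×10⁻⁵ = 62.7273 K.
Surface area A = 4πR² = 4π(1.04×10⁶ m)² = 1.35918×10¹³ m².
Then P = σAT⁴ = 5.670×10⁻⁸×1.35918×10¹³×(62.7273)⁴ = 1.19×10¹³ W.

P ≈ 1.19×10¹³ W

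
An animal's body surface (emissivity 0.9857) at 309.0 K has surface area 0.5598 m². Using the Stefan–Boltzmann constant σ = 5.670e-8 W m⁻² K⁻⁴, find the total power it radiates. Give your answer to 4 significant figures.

Area A = 0.5598 m².
P = εσAT⁴ = 0.9857 × 5.670×10⁻⁸ × 0.5598 × (309.0)⁴ = 285.2 W.

P ≈ 285.2 W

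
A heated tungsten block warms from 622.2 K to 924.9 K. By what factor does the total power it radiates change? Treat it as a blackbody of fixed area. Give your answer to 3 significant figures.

P ∝ T⁴, so P₂/P₁ = (T₂/T₁)⁴ = (924.9/622.2)⁴ = (1.48650)⁴ = 4.88.

P₂/P₁ ≈ 4.88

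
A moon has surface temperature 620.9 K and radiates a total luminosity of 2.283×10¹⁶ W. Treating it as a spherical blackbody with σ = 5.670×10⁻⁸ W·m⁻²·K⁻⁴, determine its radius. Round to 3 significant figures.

R ≈ 4.64×10⁵ m

L = 4πR²σT⁴ ⇒ R = √(L/(4πσT⁴)).
σT⁴ = 8426.94 W/m², so R = √(2.283×10¹⁶/(4π×8426.94)) = 4.64×10⁵ m.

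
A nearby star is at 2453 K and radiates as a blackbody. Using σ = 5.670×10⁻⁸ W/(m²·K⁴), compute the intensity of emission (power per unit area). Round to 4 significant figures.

Stefan–Boltzmann: I = σT⁴ = 5.670×10⁻⁸ × (2453)⁴ = 2.053×10⁶ W/m².

I ≈ 2.053×10⁶ W/m²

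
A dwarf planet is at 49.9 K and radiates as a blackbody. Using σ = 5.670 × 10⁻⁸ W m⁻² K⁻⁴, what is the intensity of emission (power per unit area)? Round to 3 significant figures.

I ≈ 0.352 W/m²

Stefan–Boltzmann: I = σT⁴ = 5.670×10⁻⁸ × (49.9)⁴ = 0.352 W/m².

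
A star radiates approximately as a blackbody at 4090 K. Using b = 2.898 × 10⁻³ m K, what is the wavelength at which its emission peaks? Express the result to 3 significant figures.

Wien's displacement law: λ_max = b/T = (2.898×10⁻³ m·K)/(4090 K) = 7.086×10⁻⁷ m.
That is 0.709 μm, in the visible range.

λ_max ≈ 0.709 μm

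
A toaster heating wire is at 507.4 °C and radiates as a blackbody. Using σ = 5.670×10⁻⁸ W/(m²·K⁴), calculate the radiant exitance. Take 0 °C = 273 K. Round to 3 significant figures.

I ≈ 2.10×10⁴ W/m²

T = 507.4 °C + 273 = 780.4 K.
Stefan–Boltzmann: I = σT⁴ = 5.670×10⁻⁸ × (780.4)⁴ = 2.10×10⁴ W/m².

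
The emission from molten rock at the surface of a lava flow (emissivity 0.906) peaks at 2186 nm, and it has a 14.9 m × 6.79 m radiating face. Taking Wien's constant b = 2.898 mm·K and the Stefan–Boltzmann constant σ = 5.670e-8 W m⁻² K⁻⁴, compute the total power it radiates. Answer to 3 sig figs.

P ≈ 1.61×10⁷ W

Wien's law: T = b/λ_max = 2.898×10⁻³/2.186×10⁻⁶ = 1325.71 K.
Area A = 14.9 × 6.79 = 101.171 m².
Then P = εσAT⁴ = 0.906×5.670×10⁻⁸×101.171×(1325.71)⁴ = 1.61×10⁷ W.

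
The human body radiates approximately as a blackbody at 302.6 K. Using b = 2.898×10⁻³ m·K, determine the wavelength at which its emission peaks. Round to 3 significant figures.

Wien's displacement law: λ_max = b/T = (2.898×10⁻³ m·K)/(302.6 K) = 9.577×10⁻⁶ m.
That is 9.58 μm, in the infrared range.

λ_max ≈ 9.58 μm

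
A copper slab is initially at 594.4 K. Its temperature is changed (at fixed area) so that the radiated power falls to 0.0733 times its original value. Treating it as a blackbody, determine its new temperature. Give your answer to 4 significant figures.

P ∝ T⁴, so T₂/T₁ = (P₂/P₁)^(1/4) = (0.0733)^(1/4) = 0.520327.
T₂ = 594.4 × 0.520327 = 309.3 K.

T₂ ≈ 309.3 K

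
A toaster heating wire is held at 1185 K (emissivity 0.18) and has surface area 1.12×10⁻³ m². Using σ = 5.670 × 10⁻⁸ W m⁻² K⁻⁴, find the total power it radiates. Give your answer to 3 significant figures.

Area A = 1.12×10⁻³ m².
P = εσAT⁴ = 0.18 × 5.670×10⁻⁸ × 1.12×10⁻³ × (1185)⁴ = 22.5 W.

P ≈ 22.5 W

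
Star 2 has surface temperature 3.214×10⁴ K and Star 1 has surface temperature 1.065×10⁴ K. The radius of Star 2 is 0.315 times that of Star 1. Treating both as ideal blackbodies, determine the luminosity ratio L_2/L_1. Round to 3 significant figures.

L_2/L_1 ≈ 8.23

L ∝ R²T⁴, so L_2/L_1 = (R_2/R_1)²(T_2/T_1)⁴ = (0.315)² × (3.214×10⁴/1.065×10⁴)⁴ = 0.099225 × 82.9440 = 8.23.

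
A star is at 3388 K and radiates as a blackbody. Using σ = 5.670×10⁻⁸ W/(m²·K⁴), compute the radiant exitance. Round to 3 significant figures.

I ≈ 7.47×10⁶ W/m²

Stefan–Boltzmann: I = σT⁴ = 5.670×10⁻⁸ × (3388)⁴ = 7.47×10⁶ W/m².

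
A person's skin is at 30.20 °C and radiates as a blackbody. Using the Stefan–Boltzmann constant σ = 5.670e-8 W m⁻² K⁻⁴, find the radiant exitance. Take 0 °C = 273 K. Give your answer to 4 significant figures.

T = 30.20 °C + 273 = 303.20 K.
Stefan–Boltzmann: I = σT⁴ = 5.670×10⁻⁸ × (303.20)⁴ = 479.2 W/m².

I ≈ 479.2 W/m²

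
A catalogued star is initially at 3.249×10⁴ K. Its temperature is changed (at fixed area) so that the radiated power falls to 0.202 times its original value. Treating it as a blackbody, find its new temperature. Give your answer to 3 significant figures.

P ∝ T⁴, so T₂/T₁ = (P₂/P₁)^(1/4) = (0.202)^(1/4) = 0.670406.
T₂ = 3.249×10⁴ × 0.670406 = 2.18×10⁴ K.

T₂ ≈ 2.18×10⁴ K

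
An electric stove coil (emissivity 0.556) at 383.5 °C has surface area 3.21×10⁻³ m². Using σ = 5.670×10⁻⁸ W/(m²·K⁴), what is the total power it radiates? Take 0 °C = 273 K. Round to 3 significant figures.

P ≈ 18.8 W

T = 383.5 °C + 273 = 656.5 K.
Area A = 3.21×10⁻³ m².
P = εσAT⁴ = 0.556 × 5.670×10⁻⁸ × 3.21×10⁻³ × (656.5)⁴ = 18.8 W.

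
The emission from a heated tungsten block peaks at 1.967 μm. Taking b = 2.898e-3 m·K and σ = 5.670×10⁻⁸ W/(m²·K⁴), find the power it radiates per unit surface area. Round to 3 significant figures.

I ≈ 2.67×10⁵ W/m²

Wien's law: T = b/λ_max = 2.898×10⁻³/1.967×10⁻⁶ = 1473.31 K.
Then I = σT⁴ = 5.670×10⁻⁸×(1473.31)⁴ = 2.67×10⁵ W/m².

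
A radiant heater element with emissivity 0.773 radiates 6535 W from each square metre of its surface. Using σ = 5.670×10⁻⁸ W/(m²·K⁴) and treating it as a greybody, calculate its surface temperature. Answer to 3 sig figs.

T ≈ 621 K

I = εσT⁴, so T = (I/εσ)^(1/4) = (6535/(0.773×5.670×10⁻⁸))^(1/4) = 621 K.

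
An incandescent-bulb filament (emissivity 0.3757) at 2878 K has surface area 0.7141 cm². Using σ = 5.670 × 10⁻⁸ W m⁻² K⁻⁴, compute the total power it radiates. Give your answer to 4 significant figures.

Area A = 0.7141 cm² = 7.141×10⁻⁵ m².
P = εσAT⁴ = 0.3757 × 5.670×10⁻⁸ × 7.141×10⁻⁵ × (2878)⁴ = 104.4 W.

P ≈ 104.4 W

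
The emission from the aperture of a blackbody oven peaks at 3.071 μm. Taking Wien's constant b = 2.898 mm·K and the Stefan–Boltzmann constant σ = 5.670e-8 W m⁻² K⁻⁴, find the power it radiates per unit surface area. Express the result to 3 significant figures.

I ≈ 4.50×10⁴ W/m²

Wien's law: T = b/λ_max = 2.898×10⁻³/3.071×10⁻⁶ = 943.667 K.
Then I = σT⁴ = 5.670×10⁻⁸×(943.667)⁴ = 4.50×10⁴ W/m².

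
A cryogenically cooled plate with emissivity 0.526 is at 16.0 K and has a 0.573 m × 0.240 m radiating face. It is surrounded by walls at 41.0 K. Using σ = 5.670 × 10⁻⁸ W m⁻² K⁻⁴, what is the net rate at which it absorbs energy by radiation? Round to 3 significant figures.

Net gain ≈ 0.0113 W

Area A = 0.573 × 0.240 = 0.13752 m².
Net radiated power P_net = εσA(T⁴ − T₀⁴) = 0.526×5.670×10⁻⁸×0.13752×(16.0⁴ − 41.0⁴).
T⁴ − T₀⁴ = 65536.0 − 2.82576×10⁶ = -2.76022×10⁶ K⁴, so P_net = -0.0113 W — negative, meaning a net gain of 0.0113 W.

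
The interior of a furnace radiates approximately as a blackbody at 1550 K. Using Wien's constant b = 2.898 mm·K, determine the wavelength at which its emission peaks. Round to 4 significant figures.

λ_max ≈ 1870 nm

Wien's displacement law: λ_max = b/T = (2.898×10⁻³ m·K)/(1550 K) = 1.8697×10⁻⁶ m.
That is 1870 nm, in the infrared range.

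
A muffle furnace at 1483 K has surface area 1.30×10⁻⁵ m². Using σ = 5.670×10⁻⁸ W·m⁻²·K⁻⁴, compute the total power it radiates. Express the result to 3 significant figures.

P ≈ 3.57 W

Area A = 1.30×10⁻⁵ m².
P = σAT⁴ = 5.670×10⁻⁸ × 1.30×10⁻⁵ × (1483)⁴ = 3.57 W.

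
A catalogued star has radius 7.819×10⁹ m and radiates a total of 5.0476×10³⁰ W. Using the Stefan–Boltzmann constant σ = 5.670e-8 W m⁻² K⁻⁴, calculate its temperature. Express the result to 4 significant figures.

T ≈ 1.845×10⁴ K

Surface area A = 4πR² = 4π(7.819×10⁹ m)² = 7.68267×10²⁰ m².
P = σAT⁴ ⇒ T = (P/(σA))^(1/4) = (5.0476×10³⁰/(5.670×10⁻⁸×7.68267×10²⁰))^(1/4) = 1.845×10⁴ K.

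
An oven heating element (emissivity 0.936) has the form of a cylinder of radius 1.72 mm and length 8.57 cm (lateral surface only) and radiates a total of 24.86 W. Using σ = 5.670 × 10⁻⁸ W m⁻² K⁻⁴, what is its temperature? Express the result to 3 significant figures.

Lateral area A = 2πrL = 2π×1.72×10⁻³×0.0857 = 9.26167×10⁻⁴ m².
P = εσAT⁴ ⇒ T = (P/(εσA))^(1/4) = (24.86/(0.936×5.670×10⁻⁸×9.26167×10⁻⁴))^(1/4) = 843 K.

T ≈ 843 K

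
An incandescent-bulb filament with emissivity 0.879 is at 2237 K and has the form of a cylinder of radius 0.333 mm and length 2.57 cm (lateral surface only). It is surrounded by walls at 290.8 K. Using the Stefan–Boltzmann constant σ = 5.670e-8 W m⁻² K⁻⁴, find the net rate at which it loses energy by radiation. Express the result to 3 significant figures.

Lateral area A = 2πrL = 2π×3.33×10⁻⁴×0.0257 = 5.37721×10⁻⁵ m².
Net radiated power P_net = εσA(T⁴ − T₀⁴) = 0.879×5.670×10⁻⁸×5.37721×10⁻⁵×(2237⁴ − 290.8⁴).
T⁴ − T₀⁴ = 2.50417×10¹³ − 7.15118×10⁹ = 2.50345×10¹³ K⁴, so P_net = 67.1 W.

Net loss ≈ 67.1 W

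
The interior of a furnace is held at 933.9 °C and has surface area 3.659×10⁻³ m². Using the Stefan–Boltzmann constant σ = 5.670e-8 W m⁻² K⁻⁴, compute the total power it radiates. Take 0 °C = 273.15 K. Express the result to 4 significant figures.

P ≈ 440.4 W

T = 933.9 °C + 273.15 = 1207.05 K.
Area A = 3.659×10⁻³ m².
P = σAT⁴ = 5.670×10⁻⁸ × 3.659×10⁻³ × (1207.05)⁴ = 440.4 W.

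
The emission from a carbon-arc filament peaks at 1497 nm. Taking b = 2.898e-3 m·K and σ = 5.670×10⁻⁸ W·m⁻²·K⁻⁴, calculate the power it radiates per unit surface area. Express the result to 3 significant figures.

Wien's law: T = b/λ_max = 2.898×10⁻³/1.497×10⁻⁶ = 1935.87 K.
Then I = σT⁴ = 5.670×10⁻⁸×(1935.87)⁴ = 7.96×10⁵ W/m².

I ≈ 7.96×10⁵ W/m²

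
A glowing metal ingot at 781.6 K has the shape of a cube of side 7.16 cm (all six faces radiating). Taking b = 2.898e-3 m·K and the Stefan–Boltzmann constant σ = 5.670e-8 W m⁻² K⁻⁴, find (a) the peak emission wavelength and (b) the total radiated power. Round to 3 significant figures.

(a) λ_max = b/T = 2.898×10⁻³/781.6 = 3.708×10⁻⁶ m = 3.71 μm.
Area A = 6s² = 6×(0.0716 m)² = 0.0307594 m².
(b) P = σAT⁴ = 5.670×10⁻⁸×0.0307594×(781.6)⁴ = 651 W.

λ_max ≈ 3.71 μm; P ≈ 651 W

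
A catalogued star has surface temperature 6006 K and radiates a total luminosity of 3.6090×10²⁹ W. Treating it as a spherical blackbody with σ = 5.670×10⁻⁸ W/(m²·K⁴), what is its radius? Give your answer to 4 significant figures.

R ≈ 1.973×10¹⁰ m

L = 4πR²σT⁴ ⇒ R = √(L/(4πσT⁴)).
σT⁴ = 7.37776×10⁷ W/m², so R = √(3.6090×10²⁹/(4π×7.37776×10⁷)) = 1.973×10¹⁰ m.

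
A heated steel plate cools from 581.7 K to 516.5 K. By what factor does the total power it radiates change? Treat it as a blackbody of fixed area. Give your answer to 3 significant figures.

P₂/P₁ ≈ 0.622

P ∝ T⁴, so P₂/P₁ = (T₂/T₁)⁴ = (516.5/581.7)⁴ = (0.887915)⁴ = 0.622.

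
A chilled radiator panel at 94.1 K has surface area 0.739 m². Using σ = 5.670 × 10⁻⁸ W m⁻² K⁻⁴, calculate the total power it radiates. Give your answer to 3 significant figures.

P ≈ 3.29 W

Area A = 0.739 m².
P = σAT⁴ = 5.670×10⁻⁸ × 0.739 × (94.1)⁴ = 3.29 W.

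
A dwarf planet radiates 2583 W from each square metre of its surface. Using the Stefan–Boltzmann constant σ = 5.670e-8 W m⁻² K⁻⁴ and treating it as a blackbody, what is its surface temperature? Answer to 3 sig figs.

I = σT⁴, so T = (I/σ)^(1/4) = (2583/(5.670×10⁻⁸))^(1/4) = 462 K.

T ≈ 462 K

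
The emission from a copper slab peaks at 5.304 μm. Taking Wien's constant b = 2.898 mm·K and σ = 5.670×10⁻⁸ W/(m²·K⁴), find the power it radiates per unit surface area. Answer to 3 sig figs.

I ≈ 5.05×10³ W/m²

Wien's law: T = b/λ_max = 2.898×10⁻³/5.304×10⁻⁶ = 546.380 K.
Then I = σT⁴ = 5.670×10⁻⁸×(546.380)⁴ = 5.05×10³ W/m².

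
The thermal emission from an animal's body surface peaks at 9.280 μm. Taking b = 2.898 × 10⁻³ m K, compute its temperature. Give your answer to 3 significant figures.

Wien's law gives T = b/λ_max = (2.898×10⁻³ m·K)/(9.280×10⁻⁶ m) = 312 K.

T ≈ 312 K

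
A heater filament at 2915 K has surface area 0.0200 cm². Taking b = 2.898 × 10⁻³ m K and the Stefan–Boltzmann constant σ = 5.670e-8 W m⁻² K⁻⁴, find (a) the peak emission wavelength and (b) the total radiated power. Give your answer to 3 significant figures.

λ_max ≈ 0.994 μm; P ≈ 8.19 W

(a) λ_max = b/T = 2.898×10⁻³/2915 = 9.942×10⁻⁷ m = 0.994 μm.
Area A = 0.0200 cm² = 2.00×10⁻⁶ m².
(b) P = σAT⁴ = 5.670×10⁻⁸×2.00×10⁻⁶×(2915)⁴ = 8.19 W.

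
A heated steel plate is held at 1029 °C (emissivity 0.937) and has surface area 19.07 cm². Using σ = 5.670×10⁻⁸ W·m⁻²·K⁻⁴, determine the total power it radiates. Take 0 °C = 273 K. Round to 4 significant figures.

T = 1029 °C + 273 = 1302 K.
Area A = 19.07 cm² = 1.907×10⁻³ m².
P = εσAT⁴ = 0.937 × 5.670×10⁻⁸ × 1.907×10⁻³ × (1302)⁴ = 291.2 W.

P ≈ 291.2 W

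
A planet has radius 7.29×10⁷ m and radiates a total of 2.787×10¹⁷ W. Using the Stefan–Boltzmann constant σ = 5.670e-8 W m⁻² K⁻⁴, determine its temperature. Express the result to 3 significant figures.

Surface area A = 4πR² = 4π(7.29×10⁷ m)² = 6.67828×10¹⁶ m².
P = σAT⁴ ⇒ T = (P/(σA))^(1/4) = (2.787×10¹⁷/(5.670×10⁻⁸×6.67828×10¹⁶))^(1/4) = 92.6 K.

T ≈ 92.6 K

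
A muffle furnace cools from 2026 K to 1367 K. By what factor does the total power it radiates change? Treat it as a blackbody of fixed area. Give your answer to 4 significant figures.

P₂/P₁ ≈ 0.2073

P ∝ T⁴, so P₂/P₁ = (T₂/T₁)⁴ = (1367/2026)⁴ = (0.674729)⁴ = 0.2073.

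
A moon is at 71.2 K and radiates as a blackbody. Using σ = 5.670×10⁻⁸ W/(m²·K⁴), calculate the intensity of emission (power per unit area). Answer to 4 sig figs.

I ≈ 1.457 W/m²

Stefan–Boltzmann: I = σT⁴ = 5.670×10⁻⁸ × (71.2)⁴ = 1.457 W/m².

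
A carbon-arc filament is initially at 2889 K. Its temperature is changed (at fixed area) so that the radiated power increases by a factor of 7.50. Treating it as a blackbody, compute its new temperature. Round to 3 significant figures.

P ∝ T⁴, so T₂/T₁ = (P₂/P₁)^(1/4) = (7.50)^(1/4) = 1.65488.
T₂ = 2889 × 1.65488 = 4.78×10³ K.

T₂ ≈ 4.78×10³ K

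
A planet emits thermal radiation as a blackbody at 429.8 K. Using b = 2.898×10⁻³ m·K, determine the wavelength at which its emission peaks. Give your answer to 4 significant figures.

λ_max ≈ 6.743 μm

Wien's displacement law: λ_max = b/T = (2.898×10⁻³ m·K)/(429.8 K) = 6.7427×10⁻⁶ m.
That is 6.743 μm, in the infrared range.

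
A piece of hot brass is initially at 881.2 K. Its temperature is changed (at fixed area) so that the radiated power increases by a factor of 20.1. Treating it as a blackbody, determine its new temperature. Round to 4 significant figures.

P ∝ T⁴, so T₂/T₁ = (P₂/P₁)^(1/4) = (20.1)^(1/4) = 2.11738.
T₂ = 881.2 × 2.11738 = 1866 K.

T₂ ≈ 1866 K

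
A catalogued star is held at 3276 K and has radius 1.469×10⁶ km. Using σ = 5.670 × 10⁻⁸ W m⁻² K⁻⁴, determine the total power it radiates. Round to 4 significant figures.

P ≈ 1.771×10²⁶ W

Surface area A = 4πR² = 4π(1.469×10⁹ m)² = 2.71177×10¹⁹ m².
P = σAT⁴ = 5.670×10⁻⁸ × 2.71177×10¹⁹ × (3276)⁴ = 1.771×10²⁶ W.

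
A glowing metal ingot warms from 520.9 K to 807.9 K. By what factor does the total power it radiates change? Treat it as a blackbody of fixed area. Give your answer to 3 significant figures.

P₂/P₁ ≈ 5.79

P ∝ T⁴, so P₂/P₁ = (T₂/T₁)⁴ = (807.9/520.9)⁴ = (1.55097)⁴ = 5.79.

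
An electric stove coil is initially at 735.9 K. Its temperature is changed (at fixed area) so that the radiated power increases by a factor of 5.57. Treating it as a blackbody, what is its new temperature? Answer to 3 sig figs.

P ∝ T⁴, so T₂/T₁ = (P₂/P₁)^(1/4) = (5.57)^(1/4) = 1.53626.
T₂ = 735.9 × 1.53626 = 1.13×10³ K.

T₂ ≈ 1.13×10³ K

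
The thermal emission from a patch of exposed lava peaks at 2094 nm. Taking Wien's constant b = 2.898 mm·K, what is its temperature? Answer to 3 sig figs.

T ≈ 1.38×10³ K

Wien's law gives T = b/λ_max = (2.898×10⁻³ m·K)/(2.094×10⁻⁶ m) = 1.38×10³ K.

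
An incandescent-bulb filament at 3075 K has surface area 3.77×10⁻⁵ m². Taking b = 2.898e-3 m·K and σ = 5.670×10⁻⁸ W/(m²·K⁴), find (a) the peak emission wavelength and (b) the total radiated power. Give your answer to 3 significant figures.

(a) λ_max = b/T = 2.898×10⁻³/3075 = 9.424×10⁻⁷ m = 942 nm.
Area A = 3.77×10⁻⁵ m².
(b) P = σAT⁴ = 5.670×10⁻⁸×3.77×10⁻⁵×(3075)⁴ = 191 W.

λ_max ≈ 942 nm; P ≈ 191 W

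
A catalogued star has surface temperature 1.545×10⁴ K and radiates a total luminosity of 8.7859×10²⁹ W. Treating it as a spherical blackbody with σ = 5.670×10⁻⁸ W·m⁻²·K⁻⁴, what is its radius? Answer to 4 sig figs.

L = 4πR²σT⁴ ⇒ R = √(L/(4πσT⁴)).
σT⁴ = 3.23070×10⁹ W/m², so R = √(8.7859×10²⁹/(4π×3.23070×10⁹)) = 4.652×10⁹ m.

R ≈ 4.652×10⁹ m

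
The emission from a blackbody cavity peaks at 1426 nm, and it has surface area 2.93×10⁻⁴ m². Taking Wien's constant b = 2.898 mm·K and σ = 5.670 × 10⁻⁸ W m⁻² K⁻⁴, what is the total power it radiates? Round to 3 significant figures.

P ≈ 283 W

Wien's law: T = b/λ_max = 2.898×10⁻³/1.426×10⁻⁶ = 2032.26 K.
Area A = 2.93×10⁻⁴ m².
Then P = σAT⁴ = 5.670×10⁻⁸×2.93×10⁻⁴×(2032.26)⁴ = 283 W.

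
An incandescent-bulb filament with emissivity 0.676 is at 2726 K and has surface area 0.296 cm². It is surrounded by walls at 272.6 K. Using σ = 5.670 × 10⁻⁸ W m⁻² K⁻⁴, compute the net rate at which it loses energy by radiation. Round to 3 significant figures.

Area A = 0.296 cm² = 2.96×10⁻⁵ m².
Net radiated power P_net = εσA(T⁴ − T₀⁴) = 0.676×5.670×10⁻⁸×2.96×10⁻⁵×(2726⁴ − 272.6⁴).
T⁴ − T₀⁴ = 5.52209×10¹³ − 5.52209×10⁹ = 5.52154×10¹³ K⁴, so P_net = 62.6 W.

Net loss ≈ 62.6 W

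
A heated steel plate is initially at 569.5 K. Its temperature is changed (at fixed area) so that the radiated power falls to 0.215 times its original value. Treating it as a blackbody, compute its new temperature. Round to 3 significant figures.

P ∝ T⁴, so T₂/T₁ = (P₂/P₁)^(1/4) = (0.215)^(1/4) = 0.680941.
T₂ = 569.5 × 0.680941 = 388 K.

T₂ ≈ 388 K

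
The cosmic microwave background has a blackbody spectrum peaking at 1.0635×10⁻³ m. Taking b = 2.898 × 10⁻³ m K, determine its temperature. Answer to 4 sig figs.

T ≈ 2.725 K

Wien's law gives T = b/λ_max = (2.898×10⁻³ m·K)/(1.0635×10⁻³ m) = 2.725 K.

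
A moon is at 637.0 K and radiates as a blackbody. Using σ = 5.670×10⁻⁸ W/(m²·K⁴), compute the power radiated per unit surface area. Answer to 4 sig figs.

I ≈ 9336 W/m²

Stefan–Boltzmann: I = σT⁴ = 5.670×10⁻⁸ × (637.0)⁴ = 9336 W/m².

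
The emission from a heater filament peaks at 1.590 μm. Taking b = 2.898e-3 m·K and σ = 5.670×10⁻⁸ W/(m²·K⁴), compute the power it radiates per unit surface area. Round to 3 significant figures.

I ≈ 6.26×10⁵ W/m²

Wien's law: T = b/λ_max = 2.898×10⁻³/1.590×10⁻⁶ = 1822.64 K.
Then I = σT⁴ = 5.670×10⁻⁸×(1822.64)⁴ = 6.26×10⁵ W/m².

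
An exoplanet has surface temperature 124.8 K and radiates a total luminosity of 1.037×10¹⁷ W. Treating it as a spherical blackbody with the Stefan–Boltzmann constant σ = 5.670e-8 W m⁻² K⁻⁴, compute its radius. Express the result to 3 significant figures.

L = 4πR²σT⁴ ⇒ R = √(L/(4πσT⁴)).
σT⁴ = 13.7544 W/m², so R = √(1.037×10¹⁷/(4π×13.7544)) = 2.45×10⁷ m.

R ≈ 2.45×10⁷ m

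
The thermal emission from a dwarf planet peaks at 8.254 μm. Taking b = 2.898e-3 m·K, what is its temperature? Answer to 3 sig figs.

T ≈ 351 K

Wien's law gives T = b/λ_max = (2.898×10⁻³ m·K)/(8.254×10⁻⁶ m) = 351 K.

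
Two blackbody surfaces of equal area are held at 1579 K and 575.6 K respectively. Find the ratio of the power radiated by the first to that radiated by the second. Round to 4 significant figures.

P₁/P₂ ≈ 56.63

With equal areas, P₁/P₂ = (T₁/T₂)⁴ = (1579/575.6)⁴ = 56.63.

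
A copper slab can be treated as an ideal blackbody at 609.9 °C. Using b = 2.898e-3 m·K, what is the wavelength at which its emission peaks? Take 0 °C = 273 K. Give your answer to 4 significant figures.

λ_max ≈ 3.282 μm

T = 609.9 °C + 273 = 882.9 K.
Wien's displacement law: λ_max = b/T = (2.898×10⁻³ m·K)/(882.9 K) = 3.2824×10⁻⁶ m.
That is 3.282 μm, in the infrared range.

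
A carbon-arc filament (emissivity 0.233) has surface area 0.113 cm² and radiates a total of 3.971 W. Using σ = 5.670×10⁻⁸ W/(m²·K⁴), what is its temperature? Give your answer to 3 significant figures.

Area A = 0.113 cm² = 1.13×10⁻⁵ m².
P = εσAT⁴ ⇒ T = (P/(εσA))^(1/4) = (3.971/(0.233×5.670×10⁻⁸×1.13×10⁻⁵))^(1/4) = 2.27×10³ K.

T ≈ 2.27×10³ K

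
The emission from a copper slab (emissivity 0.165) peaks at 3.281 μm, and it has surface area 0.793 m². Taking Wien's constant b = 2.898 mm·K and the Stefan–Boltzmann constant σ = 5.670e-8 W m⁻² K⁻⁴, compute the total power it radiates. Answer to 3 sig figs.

Wien's law: T = b/λ_max = 2.898×10⁻³/3.281×10⁻⁶ = 883.267 K.
Area A = 0.793 m².
Then P = εσAT⁴ = 0.165×5.670×10⁻⁸×0.793×(883.267)⁴ = 4.52×10³ W.

P ≈ 4.52×10³ W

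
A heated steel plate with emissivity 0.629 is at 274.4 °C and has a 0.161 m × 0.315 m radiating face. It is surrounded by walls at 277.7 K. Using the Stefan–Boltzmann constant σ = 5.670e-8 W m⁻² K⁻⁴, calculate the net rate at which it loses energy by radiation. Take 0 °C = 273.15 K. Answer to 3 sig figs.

Net loss ≈ 152 W

T = 274.4 °C + 273.15 = 547.55 K.
Area A = 0.161 × 0.315 = 0.050715 m².
Net radiated power P_net = εσA(T⁴ − T₀⁴) = 0.629×5.670×10⁻⁸×0.050715×(547.55⁴ − 277.7⁴).
T⁴ − T₀⁴ = 8.98866×10¹⁰ − 5.94708×10⁹ = 8.39395×10¹⁰ K⁴, so P_net = 152 W.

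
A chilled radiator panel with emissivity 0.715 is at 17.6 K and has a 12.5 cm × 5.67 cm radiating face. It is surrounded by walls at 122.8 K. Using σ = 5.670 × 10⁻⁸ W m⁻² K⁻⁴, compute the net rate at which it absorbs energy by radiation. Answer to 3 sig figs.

Area A = 0.125 × 0.0567 = 7.0875×10⁻³ m².
Net radiated power P_net = εσA(T⁴ − T₀⁴) = 0.715×5.670×10⁻⁸×7.0875×10⁻³×(17.6⁴ − 122.8⁴).
T⁴ − T₀⁴ = 95951.3 − 2.27402×10⁸ = -2.27306×10⁸ K⁴, so P_net = -0.0653 W — negative, meaning a net gain of 0.0653 W.

Net gain ≈ 0.0653 W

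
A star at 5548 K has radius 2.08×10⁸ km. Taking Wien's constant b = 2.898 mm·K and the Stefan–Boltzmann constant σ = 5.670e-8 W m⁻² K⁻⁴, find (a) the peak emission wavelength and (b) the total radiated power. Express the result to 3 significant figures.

λ_max ≈ 0.522 μm; P ≈ 2.92×10³¹ W

(a) λ_max = b/T = 2.898×10⁻³/5548 = 5.224×10⁻⁷ m = 0.522 μm.
Surface area A = 4πR² = 4π(2.08×10¹¹ m)² = 5.43671×10²³ m².
(b) P = σAT⁴ = 5.670×10⁻⁸×5.43671×10²³×(5548)⁴ = 2.92×10³¹ W.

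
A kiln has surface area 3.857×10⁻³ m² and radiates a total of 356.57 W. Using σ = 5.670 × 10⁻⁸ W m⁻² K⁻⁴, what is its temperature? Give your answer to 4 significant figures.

T ≈ 1130 K

Area A = 3.857×10⁻³ m².
P = σAT⁴ ⇒ T = (P/(σA))^(1/4) = (356.57/(5.670×10⁻⁸×3.857×10⁻³))^(1/4) = 1130 K.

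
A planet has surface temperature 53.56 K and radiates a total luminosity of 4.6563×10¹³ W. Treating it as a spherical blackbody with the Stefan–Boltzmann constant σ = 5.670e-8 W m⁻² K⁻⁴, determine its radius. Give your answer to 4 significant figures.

L = 4πR²σT⁴ ⇒ R = √(L/(4πσT⁴)).
σT⁴ = 0.466601 W/m², so R = √(4.6563×10¹³/(4π×0.466601)) = 2.818×10⁶ m.

R ≈ 2.818×10⁶ m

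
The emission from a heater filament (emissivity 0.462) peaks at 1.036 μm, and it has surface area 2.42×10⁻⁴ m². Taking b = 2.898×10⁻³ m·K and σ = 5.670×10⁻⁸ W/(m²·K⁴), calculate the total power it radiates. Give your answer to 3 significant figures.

Wien's law: T = b/λ_max = 2.898×10⁻³/1.036×10⁻⁶ = 2797.30 K.
Area A = 2.42×10⁻⁴ m².
Then P = εσAT⁴ = 0.462×5.670×10⁻⁸×2.42×10⁻⁴×(2797.30)⁴ = 388 W.

P ≈ 388 W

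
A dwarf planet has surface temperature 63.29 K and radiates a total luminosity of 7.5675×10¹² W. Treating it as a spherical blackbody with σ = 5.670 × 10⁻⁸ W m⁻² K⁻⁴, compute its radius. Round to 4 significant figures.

L = 4πR²σT⁴ ⇒ R = √(L/(4πσT⁴)).
σT⁴ = 0.909753 W/m², so R = √(7.5675×10¹²/(4π×0.909753)) = 8.136×10⁵ m.

R ≈ 8.136×10⁵ m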